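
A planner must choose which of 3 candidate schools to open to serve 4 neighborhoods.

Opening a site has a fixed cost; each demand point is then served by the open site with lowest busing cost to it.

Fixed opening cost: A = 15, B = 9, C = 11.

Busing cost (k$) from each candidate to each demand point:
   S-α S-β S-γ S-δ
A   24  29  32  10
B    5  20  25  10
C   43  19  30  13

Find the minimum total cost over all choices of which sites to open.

69

Open {B}: assign each demand point to its cheapest open site.
  S-α→B 5, S-β→B 20, S-γ→B 25, S-δ→B 10
  busing cost 60, fixed 9 → total 69.
Compare {B, C}: busing cost 59 + fixed 20 = 79.
Compare {A, B}: busing cost 60 + fixed 24 = 84.
Compare {A, B, C}: busing cost 59 + fixed 35 = 94.
All other subsets cost ≥ 79. Minimum total cost: 69.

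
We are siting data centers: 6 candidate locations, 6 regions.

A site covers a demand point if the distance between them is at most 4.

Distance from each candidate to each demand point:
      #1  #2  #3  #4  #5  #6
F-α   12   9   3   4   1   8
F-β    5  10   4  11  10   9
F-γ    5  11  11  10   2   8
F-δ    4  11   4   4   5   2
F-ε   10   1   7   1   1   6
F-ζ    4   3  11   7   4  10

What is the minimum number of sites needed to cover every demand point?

Coverage sets (demand points within 4 of each site):
  F-α: {#3, #4, #5}
  F-β: {#3}
  F-γ: {#5}
  F-δ: {#1, #3, #4, #6}
  F-ε: {#2, #4, #5}
  F-ζ: {#1, #2, #5}
No single site covers all 6 demand points.
But {F-δ, F-ε} covers everything, so the minimum is 2.

2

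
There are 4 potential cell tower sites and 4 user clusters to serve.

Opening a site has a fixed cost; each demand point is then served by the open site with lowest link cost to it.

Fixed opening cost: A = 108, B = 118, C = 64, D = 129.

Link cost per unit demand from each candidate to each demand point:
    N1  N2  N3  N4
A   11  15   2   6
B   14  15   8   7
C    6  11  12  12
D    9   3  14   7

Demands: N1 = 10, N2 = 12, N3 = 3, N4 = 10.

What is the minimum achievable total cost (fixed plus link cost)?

Open {D}: assign each demand point to its cheapest open site.
  N1→D 10×9=90, N2→D 12×3=36, N3→D 3×14=42, N4→D 10×7=70
  link cost 238, fixed 129 → total 367.
Compare {C, D}: link cost 202 + fixed 193 = 395.
Compare {C}: link cost 348 + fixed 64 = 412.
Compare {A, D}: link cost 192 + fixed 237 = 429.
All other subsets cost ≥ 395. Minimum total cost: 367.

367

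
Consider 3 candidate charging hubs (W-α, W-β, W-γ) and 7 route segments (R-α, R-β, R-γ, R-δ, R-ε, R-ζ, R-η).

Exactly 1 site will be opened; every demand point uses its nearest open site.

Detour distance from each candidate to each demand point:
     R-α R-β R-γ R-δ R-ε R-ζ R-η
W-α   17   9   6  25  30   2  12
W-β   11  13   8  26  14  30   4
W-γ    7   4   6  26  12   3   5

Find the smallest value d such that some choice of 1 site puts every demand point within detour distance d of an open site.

26

Open {W-γ}.
  Farthest demand point is R-δ at detour distance 26 (to W-γ); all others are ≤ 26.
With {W-α} the worst case is 30.
With {W-β} the worst case is 30.
No size-1 selection achieves below 26.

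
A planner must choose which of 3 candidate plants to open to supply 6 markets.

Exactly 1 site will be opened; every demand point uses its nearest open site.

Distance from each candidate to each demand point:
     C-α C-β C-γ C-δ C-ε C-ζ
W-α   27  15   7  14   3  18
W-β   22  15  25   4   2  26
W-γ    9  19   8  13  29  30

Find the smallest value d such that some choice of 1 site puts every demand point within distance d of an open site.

26

Open {W-β}.
  Farthest demand point is C-ζ at distance 26 (to W-β); all others are ≤ 26.
With {W-α} the worst case is 27.
With {W-γ} the worst case is 30.
No size-1 selection achieves below 26.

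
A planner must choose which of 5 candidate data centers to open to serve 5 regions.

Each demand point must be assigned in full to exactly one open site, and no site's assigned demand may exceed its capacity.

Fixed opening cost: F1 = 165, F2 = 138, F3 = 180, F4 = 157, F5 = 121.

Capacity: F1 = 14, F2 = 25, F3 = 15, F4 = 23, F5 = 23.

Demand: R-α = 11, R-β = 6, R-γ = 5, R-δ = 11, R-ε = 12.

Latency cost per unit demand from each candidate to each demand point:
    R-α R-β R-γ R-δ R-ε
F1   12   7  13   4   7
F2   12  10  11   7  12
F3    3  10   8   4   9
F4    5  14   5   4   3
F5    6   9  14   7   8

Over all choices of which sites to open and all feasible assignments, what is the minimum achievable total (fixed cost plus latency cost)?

548

Open {F4, F5}; cheapest assignment that respects the capacities:
  F4 (cap 23, load 23): R-δ, R-ε — cost 11×4 + 12×3 = 80
  F5 (cap 23, load 22): R-α, R-β, R-γ — cost 11×6 + 6×9 + 5×14 = 190
  Shipping 270, fixed 278 → total 548.
  Any other capacity-feasible assignment to {F4, F5} ships for at least 270.
Compare {F2, F4}: its best feasible assignment gives total 578.
Compare {F2, F5}: its best feasible assignment gives total 613.
Every other set of open sites that can feasibly serve all demand totals ≥ 578 even under its best assignment. Minimum: 548.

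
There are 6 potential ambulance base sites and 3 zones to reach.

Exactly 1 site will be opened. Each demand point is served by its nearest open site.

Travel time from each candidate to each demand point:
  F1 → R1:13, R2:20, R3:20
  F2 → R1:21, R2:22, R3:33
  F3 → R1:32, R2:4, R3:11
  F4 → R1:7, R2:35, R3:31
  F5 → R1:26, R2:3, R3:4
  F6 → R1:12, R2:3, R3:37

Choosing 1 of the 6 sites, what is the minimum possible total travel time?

Open {F5}.
  R1→F5 26, R2→F5 3, R3→F5 4  ⇒ total 33.
Compare {F3}: total 47.
Compare {F6}: total 52.
No size-1 selection does better; minimum is 33.

33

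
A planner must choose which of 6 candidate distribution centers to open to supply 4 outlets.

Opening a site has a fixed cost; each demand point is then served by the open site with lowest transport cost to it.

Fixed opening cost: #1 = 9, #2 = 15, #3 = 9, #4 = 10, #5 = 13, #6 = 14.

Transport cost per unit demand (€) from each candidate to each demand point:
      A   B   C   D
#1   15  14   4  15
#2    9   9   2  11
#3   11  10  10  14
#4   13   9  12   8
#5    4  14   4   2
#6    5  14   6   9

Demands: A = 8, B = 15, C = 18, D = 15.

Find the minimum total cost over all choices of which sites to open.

Open {#2, #5}: assign each demand point to its cheapest open site.
  A→#5 8×4=32, B→#2 15×9=135, C→#2 18×2=36, D→#5 15×2=30
  transport cost 233, fixed 28 → total 261.
Compare {#1, #2, #5}: transport cost 233 + fixed 37 = 270.
Compare {#2, #3, #5}: transport cost 233 + fixed 37 = 270.
Compare {#2, #4, #5}: transport cost 233 + fixed 38 = 271.
All other subsets cost ≥ 270. Minimum total cost: 261.

261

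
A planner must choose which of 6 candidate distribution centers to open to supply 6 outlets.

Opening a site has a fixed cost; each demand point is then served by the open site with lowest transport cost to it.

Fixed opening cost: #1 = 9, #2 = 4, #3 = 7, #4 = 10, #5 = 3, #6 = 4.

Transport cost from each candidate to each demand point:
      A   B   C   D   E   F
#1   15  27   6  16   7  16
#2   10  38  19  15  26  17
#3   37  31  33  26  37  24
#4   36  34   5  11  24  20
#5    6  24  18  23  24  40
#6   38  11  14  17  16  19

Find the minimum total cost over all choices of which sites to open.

Open {#1, #5, #6}: assign each demand point to its cheapest open site.
  A→#5 6, B→#6 11, C→#1 6, D→#1 16, E→#1 7, F→#1 16
  transport cost 62, fixed 16 → total 78.
Compare {#1, #2, #5, #6}: transport cost 61 + fixed 20 = 81.
Compare {#1, #2, #6}: transport cost 65 + fixed 17 = 82.
Compare {#1, #4, #5, #6}: transport cost 56 + fixed 26 = 82.
All other subsets cost ≥ 81. Minimum total cost: 78.

78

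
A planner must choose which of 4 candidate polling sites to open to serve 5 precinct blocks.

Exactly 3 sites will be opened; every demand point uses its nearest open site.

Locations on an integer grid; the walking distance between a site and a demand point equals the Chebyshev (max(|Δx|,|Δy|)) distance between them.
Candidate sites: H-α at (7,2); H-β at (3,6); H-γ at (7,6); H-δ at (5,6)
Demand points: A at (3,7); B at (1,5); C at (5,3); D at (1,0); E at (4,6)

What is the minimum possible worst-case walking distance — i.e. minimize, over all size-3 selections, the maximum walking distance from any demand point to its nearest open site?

Open {H-α, H-β, H-γ}.
  Farthest demand point is D at walking distance 6 (to H-α); all others are ≤ 6.
With {H-α, H-β, H-δ} the worst case is 6.
With {H-α, H-γ, H-δ} the worst case is 6.
No size-3 selection achieves below 6.

6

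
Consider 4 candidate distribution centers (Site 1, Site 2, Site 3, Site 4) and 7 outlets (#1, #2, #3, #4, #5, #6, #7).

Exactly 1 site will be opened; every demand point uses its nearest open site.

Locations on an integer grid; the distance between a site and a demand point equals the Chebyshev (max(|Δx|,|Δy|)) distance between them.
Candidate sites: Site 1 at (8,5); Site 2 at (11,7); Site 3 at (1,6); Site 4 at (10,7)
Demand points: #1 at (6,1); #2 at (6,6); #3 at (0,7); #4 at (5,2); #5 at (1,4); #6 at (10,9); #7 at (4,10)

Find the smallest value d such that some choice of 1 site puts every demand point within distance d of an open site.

8

Open {Site 1}.
  Farthest demand point is #3 at distance 8 (to Site 1); all others are ≤ 8.
With {Site 3} the worst case is 9.
With {Site 4} the worst case is 10.
No size-1 selection achieves below 8.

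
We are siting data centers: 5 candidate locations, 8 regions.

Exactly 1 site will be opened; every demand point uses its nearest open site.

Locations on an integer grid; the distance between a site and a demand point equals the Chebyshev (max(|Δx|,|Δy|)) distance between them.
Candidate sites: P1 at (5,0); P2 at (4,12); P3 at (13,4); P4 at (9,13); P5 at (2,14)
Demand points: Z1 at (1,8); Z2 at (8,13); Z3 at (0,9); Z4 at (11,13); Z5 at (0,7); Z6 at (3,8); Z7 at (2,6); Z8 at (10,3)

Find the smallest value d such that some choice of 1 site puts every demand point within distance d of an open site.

Open {P2}.
  Farthest demand point is Z8 at distance 9 (to P2); all others are ≤ 9.
With {P4} the worst case is 10.
With {P5} the worst case is 11.
No size-1 selection achieves below 9.

9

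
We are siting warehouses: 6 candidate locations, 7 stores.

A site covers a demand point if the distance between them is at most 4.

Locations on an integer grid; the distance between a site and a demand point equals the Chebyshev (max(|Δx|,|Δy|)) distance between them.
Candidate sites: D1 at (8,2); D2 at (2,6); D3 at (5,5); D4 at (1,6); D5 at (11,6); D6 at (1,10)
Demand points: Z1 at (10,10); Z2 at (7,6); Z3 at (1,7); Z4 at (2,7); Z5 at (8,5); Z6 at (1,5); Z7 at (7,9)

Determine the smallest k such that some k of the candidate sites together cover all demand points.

Coverage sets (demand points within 4 of each site):
  D1: {Z2, Z5}
  D2: {Z3, Z4, Z6}
  D3: {Z2, Z3, Z4, Z5, Z6, Z7}
  D4: {Z3, Z4, Z6}
  D5: {Z1, Z2, Z5, Z7}
  D6: {Z3, Z4}
No single site covers all 7 demand points.
But {D2, D5} covers everything, so the minimum is 2.

2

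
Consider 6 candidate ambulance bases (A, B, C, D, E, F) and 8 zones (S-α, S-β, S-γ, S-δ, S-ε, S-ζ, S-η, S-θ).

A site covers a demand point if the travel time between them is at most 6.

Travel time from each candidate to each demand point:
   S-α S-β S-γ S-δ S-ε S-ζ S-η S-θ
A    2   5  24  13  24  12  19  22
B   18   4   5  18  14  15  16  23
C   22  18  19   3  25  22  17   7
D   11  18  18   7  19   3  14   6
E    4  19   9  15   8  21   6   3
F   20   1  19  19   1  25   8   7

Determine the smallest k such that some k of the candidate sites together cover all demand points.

Coverage sets (demand points within 6 of each site):
  A: {S-α, S-β}
  B: {S-β, S-γ}
  C: {S-δ}
  D: {S-ζ, S-θ}
  E: {S-α, S-η, S-θ}
  F: {S-β, S-ε}
No 4 sites suffice: every size-4 union leaves at least one demand point uncovered.
But {B, C, D, E, F} covers everything, so the minimum is 5.

5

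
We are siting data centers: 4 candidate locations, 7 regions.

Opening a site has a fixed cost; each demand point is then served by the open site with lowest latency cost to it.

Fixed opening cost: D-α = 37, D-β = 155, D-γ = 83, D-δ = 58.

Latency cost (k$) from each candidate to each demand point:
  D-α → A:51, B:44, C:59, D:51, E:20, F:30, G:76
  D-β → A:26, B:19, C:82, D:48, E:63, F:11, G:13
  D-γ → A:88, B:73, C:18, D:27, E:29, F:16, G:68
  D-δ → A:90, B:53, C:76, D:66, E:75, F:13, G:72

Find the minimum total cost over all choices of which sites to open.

364

Open {D-α, D-γ}: assign each demand point to its cheapest open site.
  A→D-α 51, B→D-α 44, C→D-γ 18, D→D-γ 27, E→D-α 20, F→D-γ 16, G→D-γ 68
  latency cost 244, fixed 120 → total 364.
Compare {D-α}: latency cost 331 + fixed 37 = 368.
Compare {D-β, D-γ}: latency cost 143 + fixed 238 = 381.
Compare {D-α, D-β}: latency cost 196 + fixed 192 = 388.
All other subsets cost ≥ 368. Minimum total cost: 364.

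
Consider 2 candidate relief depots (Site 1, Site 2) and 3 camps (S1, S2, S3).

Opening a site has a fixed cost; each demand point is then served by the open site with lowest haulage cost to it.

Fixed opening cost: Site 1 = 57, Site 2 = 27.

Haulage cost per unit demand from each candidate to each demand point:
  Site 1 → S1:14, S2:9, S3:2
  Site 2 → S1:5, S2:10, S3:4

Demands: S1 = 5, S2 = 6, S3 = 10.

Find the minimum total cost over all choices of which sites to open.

152

Open {Site 2}: assign each demand point to its cheapest open site.
  S1→Site 2 5×5=25, S2→Site 2 6×10=60, S3→Site 2 10×4=40
  haulage cost 125, fixed 27 → total 152.
Compare {Site 1, Site 2}: haulage cost 99 + fixed 84 = 183.
Compare {Site 1}: haulage cost 144 + fixed 57 = 201.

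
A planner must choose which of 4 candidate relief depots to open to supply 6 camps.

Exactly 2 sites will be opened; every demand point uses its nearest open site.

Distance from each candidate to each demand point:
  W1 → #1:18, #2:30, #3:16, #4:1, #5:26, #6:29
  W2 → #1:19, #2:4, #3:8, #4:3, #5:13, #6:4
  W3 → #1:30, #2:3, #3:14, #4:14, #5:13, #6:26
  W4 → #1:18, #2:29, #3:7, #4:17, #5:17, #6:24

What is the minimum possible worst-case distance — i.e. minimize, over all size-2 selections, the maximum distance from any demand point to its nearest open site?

Open {W1, W2}.
  Farthest demand point is #1 at distance 18 (to W1); all others are ≤ 18.
With {W2, W4} the worst case is 18.
With {W2, W3} the worst case is 19.
No size-2 selection achieves below 18.

18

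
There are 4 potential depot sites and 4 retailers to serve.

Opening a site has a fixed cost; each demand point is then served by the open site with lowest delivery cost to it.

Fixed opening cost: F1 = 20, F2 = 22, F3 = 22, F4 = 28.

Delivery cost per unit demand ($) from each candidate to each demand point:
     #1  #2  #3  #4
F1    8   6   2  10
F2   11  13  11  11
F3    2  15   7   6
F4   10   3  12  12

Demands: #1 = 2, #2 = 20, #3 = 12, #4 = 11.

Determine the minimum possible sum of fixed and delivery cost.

Open {F1, F3, F4}: assign each demand point to its cheapest open site.
  #1→F3 2×2=4, #2→F4 20×3=60, #3→F1 12×2=24, #4→F3 11×6=66
  delivery cost 154, fixed 70 → total 224.
Compare {F1, F2, F3, F4}: delivery cost 154 + fixed 92 = 246.
Compare {F1, F3}: delivery cost 214 + fixed 42 = 256.
Compare {F1, F4}: delivery cost 210 + fixed 48 = 258.
All other subsets cost ≥ 246. Minimum total cost: 224.

224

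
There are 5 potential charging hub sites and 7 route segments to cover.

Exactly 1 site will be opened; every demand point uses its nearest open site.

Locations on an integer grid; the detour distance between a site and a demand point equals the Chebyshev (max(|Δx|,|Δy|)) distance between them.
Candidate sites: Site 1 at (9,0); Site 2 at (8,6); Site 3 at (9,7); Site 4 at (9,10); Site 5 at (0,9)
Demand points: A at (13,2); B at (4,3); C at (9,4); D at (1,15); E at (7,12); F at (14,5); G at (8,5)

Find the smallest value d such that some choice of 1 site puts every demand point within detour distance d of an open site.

Open {Site 3}.
  Farthest demand point is D at detour distance 8 (to Site 3); all others are ≤ 8.
With {Site 4} the worst case is 8.
With {Site 2} the worst case is 9.
No size-1 selection achieves below 8.

8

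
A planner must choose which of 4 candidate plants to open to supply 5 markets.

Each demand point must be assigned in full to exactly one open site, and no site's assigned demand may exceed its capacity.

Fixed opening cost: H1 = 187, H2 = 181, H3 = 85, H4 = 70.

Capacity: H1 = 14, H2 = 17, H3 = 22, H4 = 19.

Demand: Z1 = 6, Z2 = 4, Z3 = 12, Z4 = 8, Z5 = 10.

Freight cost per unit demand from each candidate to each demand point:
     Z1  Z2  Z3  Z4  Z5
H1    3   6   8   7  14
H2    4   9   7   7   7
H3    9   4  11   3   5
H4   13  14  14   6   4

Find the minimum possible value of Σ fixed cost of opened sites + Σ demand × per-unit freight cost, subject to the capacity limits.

445

Open {H3, H4}; cheapest assignment that respects the capacities:
  H3 (cap 22, load 22): Z1, Z2, Z3 — cost 6×9 + 4×4 + 12×11 = 202
  H4 (cap 19, load 18): Z4, Z5 — cost 8×6 + 10×4 = 88
  Shipping 290, fixed 155 → total 445.
  Any other capacity-feasible assignment to {H3, H4} ships for at least 290.
Compare {H2, H3, H4}: its best feasible assignment gives total 554.
Compare {H1, H3, H4}: its best feasible assignment gives total 572.
Every other set of open sites that can feasibly serve all demand totals ≥ 554 even under its best assignment. Minimum: 445.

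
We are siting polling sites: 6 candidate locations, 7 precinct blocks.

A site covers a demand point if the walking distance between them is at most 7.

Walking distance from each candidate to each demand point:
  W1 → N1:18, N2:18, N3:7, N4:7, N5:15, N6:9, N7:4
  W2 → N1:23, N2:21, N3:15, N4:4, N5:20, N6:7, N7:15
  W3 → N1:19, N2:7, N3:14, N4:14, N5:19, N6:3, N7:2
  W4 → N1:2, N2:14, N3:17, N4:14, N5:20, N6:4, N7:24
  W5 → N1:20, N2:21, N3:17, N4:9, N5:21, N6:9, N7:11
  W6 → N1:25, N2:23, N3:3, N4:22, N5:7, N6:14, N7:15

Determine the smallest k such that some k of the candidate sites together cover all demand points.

4

Coverage sets (demand points within 7 of each site):
  W1: {N3, N4, N7}
  W2: {N4, N6}
  W3: {N2, N6, N7}
  W4: {N1, N6}
  W5: {}
  W6: {N3, N5}
No 3 sites suffice: every size-3 union leaves at least one demand point uncovered.
But {W1, W3, W4, W6} covers everything, so the minimum is 4.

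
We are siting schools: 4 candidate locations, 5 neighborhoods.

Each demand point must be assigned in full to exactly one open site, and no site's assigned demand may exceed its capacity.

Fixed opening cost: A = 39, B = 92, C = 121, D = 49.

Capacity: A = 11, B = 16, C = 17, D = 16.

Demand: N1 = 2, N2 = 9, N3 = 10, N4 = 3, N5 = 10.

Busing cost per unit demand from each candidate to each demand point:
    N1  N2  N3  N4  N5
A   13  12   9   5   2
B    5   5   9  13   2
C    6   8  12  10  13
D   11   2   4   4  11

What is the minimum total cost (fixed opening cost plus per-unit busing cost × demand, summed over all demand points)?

307

Open {A, B, D}; cheapest assignment that respects the capacities:
  A (cap 11, load 10): N5 — cost 10×2 = 20
  B (cap 16, load 11): N1, N2 — cost 2×5 + 9×5 = 55
  D (cap 16, load 13): N3, N4 — cost 10×4 + 3×4 = 52
  Shipping 127, fixed 180 → total 307.
  Any other capacity-feasible assignment to {A, B, D} ships for at least 127.
Compare {A, C, D}: its best feasible assignment gives total 365.
Compare {B, C, D}: its best feasible assignment gives total 416.
Every other set of open sites that can feasibly serve all demand totals ≥ 365 even under its best assignment. Minimum: 307.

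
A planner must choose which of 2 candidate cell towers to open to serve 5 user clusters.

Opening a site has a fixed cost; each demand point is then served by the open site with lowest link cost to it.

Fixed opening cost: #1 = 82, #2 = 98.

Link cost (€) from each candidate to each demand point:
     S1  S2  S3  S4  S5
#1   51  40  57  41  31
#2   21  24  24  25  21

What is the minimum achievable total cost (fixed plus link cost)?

Open {#2}: assign each demand point to its cheapest open site.
  S1→#2 21, S2→#2 24, S3→#2 24, S4→#2 25, S5→#2 21
  link cost 115, fixed 98 → total 213.
Compare {#1, #2}: link cost 115 + fixed 180 = 295.
Compare {#1}: link cost 220 + fixed 82 = 302.

213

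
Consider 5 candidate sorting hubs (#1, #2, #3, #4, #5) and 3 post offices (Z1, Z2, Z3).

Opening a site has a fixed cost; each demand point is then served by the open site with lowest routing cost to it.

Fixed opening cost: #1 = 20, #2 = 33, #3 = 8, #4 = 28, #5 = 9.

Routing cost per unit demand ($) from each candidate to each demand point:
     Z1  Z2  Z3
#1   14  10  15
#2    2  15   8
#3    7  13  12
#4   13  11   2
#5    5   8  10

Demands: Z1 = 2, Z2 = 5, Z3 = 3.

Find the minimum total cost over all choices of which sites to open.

Open {#5}: assign each demand point to its cheapest open site.
  Z1→#5 2×5=10, Z2→#5 5×8=40, Z3→#5 3×10=30
  routing cost 80, fixed 9 → total 89.
Compare {#4, #5}: routing cost 56 + fixed 37 = 93.
Compare {#3, #5}: routing cost 80 + fixed 17 = 97.
Compare {#3, #4, #5}: routing cost 56 + fixed 45 = 101.
All other subsets cost ≥ 93. Minimum total cost: 89.

89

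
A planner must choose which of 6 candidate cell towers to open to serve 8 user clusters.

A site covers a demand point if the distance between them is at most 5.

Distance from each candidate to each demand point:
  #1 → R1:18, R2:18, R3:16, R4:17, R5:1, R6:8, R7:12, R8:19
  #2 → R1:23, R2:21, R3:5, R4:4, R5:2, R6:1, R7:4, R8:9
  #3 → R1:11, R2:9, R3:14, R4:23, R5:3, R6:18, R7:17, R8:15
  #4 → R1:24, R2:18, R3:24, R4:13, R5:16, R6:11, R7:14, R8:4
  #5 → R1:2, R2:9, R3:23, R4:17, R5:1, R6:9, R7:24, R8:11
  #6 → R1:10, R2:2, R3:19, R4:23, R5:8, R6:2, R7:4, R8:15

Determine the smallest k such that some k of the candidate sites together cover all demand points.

4

Coverage sets (demand points within 5 of each site):
  #1: {R5}
  #2: {R3, R4, R5, R6, R7}
  #3: {R5}
  #4: {R8}
  #5: {R1, R5}
  #6: {R2, R6, R7}
No 3 sites suffice: every size-3 union leaves at least one demand point uncovered.
But {#2, #4, #5, #6} covers everything, so the minimum is 4.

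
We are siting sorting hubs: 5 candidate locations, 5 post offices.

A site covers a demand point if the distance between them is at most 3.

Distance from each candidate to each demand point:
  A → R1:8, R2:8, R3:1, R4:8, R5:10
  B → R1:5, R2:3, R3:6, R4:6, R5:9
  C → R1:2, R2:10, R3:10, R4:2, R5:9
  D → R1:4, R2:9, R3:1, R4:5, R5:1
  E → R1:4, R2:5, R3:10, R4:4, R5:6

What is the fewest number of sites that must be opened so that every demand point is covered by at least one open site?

3

Coverage sets (demand points within 3 of each site):
  A: {R3}
  B: {R2}
  C: {R1, R4}
  D: {R3, R5}
  E: {}
No 2 sites suffice: every size-2 union leaves at least one demand point uncovered.
But {B, C, D} covers everything, so the minimum is 3.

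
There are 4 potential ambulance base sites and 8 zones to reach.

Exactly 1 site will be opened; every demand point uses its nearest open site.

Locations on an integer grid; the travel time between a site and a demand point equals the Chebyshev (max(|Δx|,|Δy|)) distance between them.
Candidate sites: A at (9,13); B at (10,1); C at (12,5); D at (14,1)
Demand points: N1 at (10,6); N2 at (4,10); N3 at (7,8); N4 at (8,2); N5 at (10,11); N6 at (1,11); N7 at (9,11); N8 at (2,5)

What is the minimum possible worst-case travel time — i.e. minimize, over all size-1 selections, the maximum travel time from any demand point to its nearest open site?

Open {B}.
  Farthest demand point is N5 at travel time 10 (to B); all others are ≤ 10.
With {A} the worst case is 11.
With {C} the worst case is 11.
No size-1 selection achieves below 10.

10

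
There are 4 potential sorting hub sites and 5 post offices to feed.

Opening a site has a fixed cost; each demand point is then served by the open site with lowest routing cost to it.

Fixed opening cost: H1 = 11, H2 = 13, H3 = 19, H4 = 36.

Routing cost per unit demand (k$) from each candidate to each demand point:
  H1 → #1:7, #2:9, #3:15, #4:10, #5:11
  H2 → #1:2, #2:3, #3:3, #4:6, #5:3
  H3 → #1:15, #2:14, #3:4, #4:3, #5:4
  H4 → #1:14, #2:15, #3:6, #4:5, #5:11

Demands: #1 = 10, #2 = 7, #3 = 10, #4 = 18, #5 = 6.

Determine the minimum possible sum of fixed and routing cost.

Open {H2, H3}: assign each demand point to its cheapest open site.
  #1→H2 10×2=20, #2→H2 7×3=21, #3→H2 10×3=30, #4→H3 18×3=54, #5→H2 6×3=18
  routing cost 143, fixed 32 → total 175.
Compare {H1, H2, H3}: routing cost 143 + fixed 43 = 186.
Compare {H2}: routing cost 197 + fixed 13 = 210.
Compare {H2, H3, H4}: routing cost 143 + fixed 68 = 211.
All other subsets cost ≥ 186. Minimum total cost: 175.

175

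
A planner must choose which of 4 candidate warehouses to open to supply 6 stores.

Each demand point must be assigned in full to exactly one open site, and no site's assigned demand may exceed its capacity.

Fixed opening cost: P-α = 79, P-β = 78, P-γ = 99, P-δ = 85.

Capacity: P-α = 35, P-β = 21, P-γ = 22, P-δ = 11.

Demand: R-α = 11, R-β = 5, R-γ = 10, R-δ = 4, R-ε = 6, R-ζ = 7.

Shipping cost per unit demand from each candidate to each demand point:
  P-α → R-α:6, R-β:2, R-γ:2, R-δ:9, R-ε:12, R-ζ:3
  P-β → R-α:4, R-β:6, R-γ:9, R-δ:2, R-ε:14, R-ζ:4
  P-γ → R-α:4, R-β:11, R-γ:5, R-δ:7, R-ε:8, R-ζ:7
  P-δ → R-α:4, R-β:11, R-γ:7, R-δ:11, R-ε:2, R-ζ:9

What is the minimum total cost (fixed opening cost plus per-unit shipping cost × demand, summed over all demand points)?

Open {P-α, P-β}; cheapest assignment that respects the capacities:
  P-α (cap 35, load 28): R-β, R-γ, R-ε, R-ζ — cost 5×2 + 10×2 + 6×12 + 7×3 = 123
  P-β (cap 21, load 15): R-α, R-δ — cost 11×4 + 4×2 = 52
  Shipping 175, fixed 157 → total 332.
  Any other capacity-feasible assignment to {P-α, P-β} ships for at least 175.
Compare {P-α, P-δ}: its best feasible assignment gives total 337.
Compare {P-α, P-γ}: its best feasible assignment gives total 349.
Every other set of open sites that can feasibly serve all demand totals ≥ 337 even under its best assignment. Minimum: 332.

332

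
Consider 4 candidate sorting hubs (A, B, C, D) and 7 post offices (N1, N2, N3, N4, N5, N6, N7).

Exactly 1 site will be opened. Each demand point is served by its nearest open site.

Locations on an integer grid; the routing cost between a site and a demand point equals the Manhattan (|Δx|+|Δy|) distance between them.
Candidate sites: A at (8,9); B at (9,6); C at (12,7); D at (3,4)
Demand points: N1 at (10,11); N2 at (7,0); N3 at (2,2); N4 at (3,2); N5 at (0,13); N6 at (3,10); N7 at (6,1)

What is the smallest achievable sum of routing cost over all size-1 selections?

Open {D}.
  N1→D 14, N2→D 8, N3→D 3, N4→D 2, N5→D 12, N6→D 6, N7→D 6  ⇒ total 51.
Compare {A}: total 67.
Compare {B}: total 69.
No size-1 selection does better; minimum is 51.

51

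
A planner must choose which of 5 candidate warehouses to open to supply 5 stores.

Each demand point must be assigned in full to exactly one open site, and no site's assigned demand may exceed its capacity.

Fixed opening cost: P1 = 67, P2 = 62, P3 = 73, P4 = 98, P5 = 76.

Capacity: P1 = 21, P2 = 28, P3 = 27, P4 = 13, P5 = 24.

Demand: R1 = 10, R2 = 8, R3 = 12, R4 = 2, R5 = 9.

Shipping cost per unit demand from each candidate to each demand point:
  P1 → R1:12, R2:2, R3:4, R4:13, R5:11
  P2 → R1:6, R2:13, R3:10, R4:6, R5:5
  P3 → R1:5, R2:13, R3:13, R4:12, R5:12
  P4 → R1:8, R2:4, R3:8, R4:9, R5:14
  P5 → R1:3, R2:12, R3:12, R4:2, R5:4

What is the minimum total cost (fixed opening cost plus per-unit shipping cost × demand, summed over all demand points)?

277

Open {P1, P5}; cheapest assignment that respects the capacities:
  P1 (cap 21, load 20): R2, R3 — cost 8×2 + 12×4 = 64
  P5 (cap 24, load 21): R1, R4, R5 — cost 10×3 + 2×2 + 9×4 = 70
  Shipping 134, fixed 143 → total 277.
  Any other capacity-feasible assignment to {P1, P5} ships for at least 134.
Compare {P1, P2}: its best feasible assignment gives total 310.
Compare {P1, P2, P5}: its best feasible assignment gives total 339.
Every other set of open sites that can feasibly serve all demand totals ≥ 310 even under its best assignment. Minimum: 277.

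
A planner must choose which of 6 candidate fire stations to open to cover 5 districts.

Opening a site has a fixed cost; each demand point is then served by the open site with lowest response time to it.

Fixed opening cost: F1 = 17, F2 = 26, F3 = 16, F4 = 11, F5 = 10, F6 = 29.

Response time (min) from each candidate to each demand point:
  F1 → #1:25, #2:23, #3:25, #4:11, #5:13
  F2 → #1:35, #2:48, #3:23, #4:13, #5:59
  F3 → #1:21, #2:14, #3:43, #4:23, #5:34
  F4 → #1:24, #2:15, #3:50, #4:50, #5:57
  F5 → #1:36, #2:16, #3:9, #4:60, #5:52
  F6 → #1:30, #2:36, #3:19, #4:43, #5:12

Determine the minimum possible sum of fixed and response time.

101

Open {F1, F5}: assign each demand point to its cheapest open site.
  #1→F1 25, #2→F5 16, #3→F5 9, #4→F1 11, #5→F1 13
  response time 74, fixed 27 → total 101.
Compare {F1, F4, F5}: response time 72 + fixed 38 = 110.
Compare {F1, F3, F5}: response time 68 + fixed 43 = 111.
Compare {F1}: response time 97 + fixed 17 = 114.
All other subsets cost ≥ 110. Minimum total cost: 101.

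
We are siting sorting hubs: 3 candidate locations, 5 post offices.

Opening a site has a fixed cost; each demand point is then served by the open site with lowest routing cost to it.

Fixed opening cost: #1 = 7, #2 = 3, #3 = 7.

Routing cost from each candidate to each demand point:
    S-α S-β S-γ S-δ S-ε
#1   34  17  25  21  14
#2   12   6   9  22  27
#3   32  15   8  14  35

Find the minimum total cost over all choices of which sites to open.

71

Open {#1, #2, #3}: assign each demand point to its cheapest open site.
  S-α→#2 12, S-β→#2 6, S-γ→#3 8, S-δ→#3 14, S-ε→#1 14
  routing cost 54, fixed 17 → total 71.
Compare {#1, #2}: routing cost 62 + fixed 10 = 72.
Compare {#2, #3}: routing cost 67 + fixed 10 = 77.
Compare {#2}: routing cost 76 + fixed 3 = 79.
All other subsets cost ≥ 72. Minimum total cost: 71.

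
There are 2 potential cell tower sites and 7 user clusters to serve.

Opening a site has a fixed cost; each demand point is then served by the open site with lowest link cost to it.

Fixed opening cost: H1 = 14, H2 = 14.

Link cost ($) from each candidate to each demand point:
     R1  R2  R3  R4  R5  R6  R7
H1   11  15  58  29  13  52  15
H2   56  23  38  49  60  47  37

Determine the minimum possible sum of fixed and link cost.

196

Open {H1, H2}: assign each demand point to its cheapest open site.
  R1→H1 11, R2→H1 15, R3→H2 38, R4→H1 29, R5→H1 13, R6→H2 47, R7→H1 15
  link cost 168, fixed 28 → total 196.
Compare {H1}: link cost 193 + fixed 14 = 207.
Compare {H2}: link cost 310 + fixed 14 = 324.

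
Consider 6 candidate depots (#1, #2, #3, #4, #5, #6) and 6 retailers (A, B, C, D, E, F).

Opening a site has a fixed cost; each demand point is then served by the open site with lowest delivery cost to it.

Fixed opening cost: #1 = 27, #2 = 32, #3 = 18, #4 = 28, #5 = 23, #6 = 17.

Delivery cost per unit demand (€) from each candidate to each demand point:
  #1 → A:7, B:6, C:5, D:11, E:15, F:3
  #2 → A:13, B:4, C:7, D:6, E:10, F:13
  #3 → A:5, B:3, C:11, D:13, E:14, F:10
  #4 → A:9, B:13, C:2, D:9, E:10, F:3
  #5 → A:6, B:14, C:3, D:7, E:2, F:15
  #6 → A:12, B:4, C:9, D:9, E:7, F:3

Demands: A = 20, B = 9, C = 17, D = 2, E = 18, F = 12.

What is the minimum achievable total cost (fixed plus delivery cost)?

316

Open {#3, #4, #5}: assign each demand point to its cheapest open site.
  A→#3 20×5=100, B→#3 9×3=27, C→#4 17×2=34, D→#5 2×7=14, E→#5 18×2=36, F→#4 12×3=36
  delivery cost 247, fixed 69 → total 316.
Compare {#3, #5, #6}: delivery cost 264 + fixed 58 = 322.
Compare {#1, #3, #5}: delivery cost 264 + fixed 68 = 332.
Compare {#5, #6}: delivery cost 293 + fixed 40 = 333.
All other subsets cost ≥ 322. Minimum total cost: 316.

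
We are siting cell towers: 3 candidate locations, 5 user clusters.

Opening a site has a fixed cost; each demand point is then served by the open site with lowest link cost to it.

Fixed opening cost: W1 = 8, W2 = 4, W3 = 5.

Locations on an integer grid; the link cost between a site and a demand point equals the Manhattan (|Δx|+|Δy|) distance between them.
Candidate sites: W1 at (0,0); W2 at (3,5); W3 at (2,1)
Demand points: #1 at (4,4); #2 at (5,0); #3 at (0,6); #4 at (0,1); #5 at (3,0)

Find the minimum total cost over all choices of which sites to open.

Open {W2, W3}: assign each demand point to its cheapest open site.
  #1→W2 2, #2→W3 4, #3→W2 4, #4→W3 2, #5→W3 2
  link cost 14, fixed 9 → total 23.
Compare {W3}: link cost 20 + fixed 5 = 25.
Compare {W1, W2}: link cost 15 + fixed 12 = 27.
Compare {W2}: link cost 25 + fixed 4 = 29.
All other subsets cost ≥ 25. Minimum total cost: 23.

23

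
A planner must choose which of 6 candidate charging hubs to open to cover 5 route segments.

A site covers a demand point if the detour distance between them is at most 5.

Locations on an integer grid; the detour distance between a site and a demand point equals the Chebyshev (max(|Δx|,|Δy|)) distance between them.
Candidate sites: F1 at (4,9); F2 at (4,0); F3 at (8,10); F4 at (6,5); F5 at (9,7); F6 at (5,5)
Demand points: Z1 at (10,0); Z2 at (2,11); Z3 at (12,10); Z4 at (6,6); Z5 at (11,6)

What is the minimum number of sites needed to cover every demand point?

3

Coverage sets (demand points within 5 of each site):
  F1: {Z2, Z4}
  F2: {}
  F3: {Z3, Z4, Z5}
  F4: {Z1, Z4, Z5}
  F5: {Z3, Z4, Z5}
  F6: {Z1, Z4}
No 2 sites suffice: every size-2 union leaves at least one demand point uncovered.
But {F1, F3, F4} covers everything, so the minimum is 3.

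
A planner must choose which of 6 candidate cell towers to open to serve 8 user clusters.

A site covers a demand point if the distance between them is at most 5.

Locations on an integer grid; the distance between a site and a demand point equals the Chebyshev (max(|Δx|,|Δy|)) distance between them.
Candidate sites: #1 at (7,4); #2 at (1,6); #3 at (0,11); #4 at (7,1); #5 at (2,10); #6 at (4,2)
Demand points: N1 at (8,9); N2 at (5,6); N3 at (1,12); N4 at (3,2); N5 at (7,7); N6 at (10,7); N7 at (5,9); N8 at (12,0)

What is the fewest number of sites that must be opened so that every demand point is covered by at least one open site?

2

Coverage sets (demand points within 5 of each site):
  #1: {N1, N2, N4, N5, N6, N7, N8}
  #2: {N2, N4, N7}
  #3: {N2, N3, N7}
  #4: {N2, N4, N8}
  #5: {N2, N3, N5, N7}
  #6: {N2, N4, N5}
No single site covers all 8 demand points.
But {#1, #3} covers everything, so the minimum is 2.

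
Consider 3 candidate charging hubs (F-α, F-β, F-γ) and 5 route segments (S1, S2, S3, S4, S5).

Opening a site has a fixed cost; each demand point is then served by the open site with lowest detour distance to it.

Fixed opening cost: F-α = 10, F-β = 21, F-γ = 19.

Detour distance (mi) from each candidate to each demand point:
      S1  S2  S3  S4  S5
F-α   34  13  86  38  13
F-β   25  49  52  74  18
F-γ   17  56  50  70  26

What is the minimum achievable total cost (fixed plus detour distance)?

160

Open {F-α, F-γ}: assign each demand point to its cheapest open site.
  S1→F-γ 17, S2→F-α 13, S3→F-γ 50, S4→F-α 38, S5→F-α 13
  detour distance 131, fixed 29 → total 160.
Compare {F-α, F-β}: detour distance 141 + fixed 31 = 172.
Compare {F-α, F-β, F-γ}: detour distance 131 + fixed 50 = 181.
Compare {F-α}: detour distance 184 + fixed 10 = 194.
All other subsets cost ≥ 172. Minimum total cost: 160.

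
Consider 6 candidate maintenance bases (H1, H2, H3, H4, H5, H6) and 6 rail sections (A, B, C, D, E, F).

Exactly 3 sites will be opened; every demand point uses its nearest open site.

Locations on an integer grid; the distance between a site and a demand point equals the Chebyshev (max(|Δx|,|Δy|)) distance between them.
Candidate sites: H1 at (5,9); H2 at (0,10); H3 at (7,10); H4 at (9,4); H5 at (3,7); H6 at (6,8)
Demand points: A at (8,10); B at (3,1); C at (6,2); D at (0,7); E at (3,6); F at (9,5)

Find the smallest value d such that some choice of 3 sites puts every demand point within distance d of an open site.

6

Open {H1, H2, H4}.
  Farthest demand point is B at distance 6 (to H4); all others are ≤ 6.
With {H1, H2, H5} the worst case is 6.
With {H1, H3, H4} the worst case is 6.
No size-3 selection achieves below 6.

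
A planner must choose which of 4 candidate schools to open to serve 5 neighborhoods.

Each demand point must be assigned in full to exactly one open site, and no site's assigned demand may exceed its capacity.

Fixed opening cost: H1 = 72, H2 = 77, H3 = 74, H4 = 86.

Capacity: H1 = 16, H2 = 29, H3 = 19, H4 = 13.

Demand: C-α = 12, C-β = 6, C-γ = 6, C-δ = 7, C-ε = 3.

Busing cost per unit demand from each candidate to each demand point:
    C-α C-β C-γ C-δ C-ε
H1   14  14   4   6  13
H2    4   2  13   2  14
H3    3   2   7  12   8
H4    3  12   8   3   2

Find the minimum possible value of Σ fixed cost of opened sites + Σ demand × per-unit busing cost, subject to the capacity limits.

Open {H1, H2}; cheapest assignment that respects the capacities:
  H1 (cap 16, load 9): C-γ, C-ε — cost 6×4 + 3×13 = 63
  H2 (cap 29, load 25): C-α, C-β, C-δ — cost 12×4 + 6×2 + 7×2 = 74
  Shipping 137, fixed 149 → total 286.
  Any other capacity-feasible assignment to {H1, H2} ships for at least 137.
Compare {H2, H3}: its best feasible assignment gives total 291.
Compare {H2, H4}: its best feasible assignment gives total 291.
Every other set of open sites that can feasibly serve all demand totals ≥ 291 even under its best assignment. Minimum: 286.

286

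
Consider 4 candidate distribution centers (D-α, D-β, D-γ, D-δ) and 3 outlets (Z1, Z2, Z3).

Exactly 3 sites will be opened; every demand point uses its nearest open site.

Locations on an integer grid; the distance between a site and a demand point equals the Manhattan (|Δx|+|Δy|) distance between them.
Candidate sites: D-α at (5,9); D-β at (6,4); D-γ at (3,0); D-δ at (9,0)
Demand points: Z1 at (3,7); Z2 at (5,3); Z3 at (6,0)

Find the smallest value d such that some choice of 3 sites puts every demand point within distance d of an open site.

4

Open {D-α, D-β, D-γ}.
  Farthest demand point is Z1 at distance 4 (to D-α); all others are ≤ 4.
With {D-α, D-β, D-δ} the worst case is 4.
With {D-α, D-γ, D-δ} the worst case is 5.
No size-3 selection achieves below 4.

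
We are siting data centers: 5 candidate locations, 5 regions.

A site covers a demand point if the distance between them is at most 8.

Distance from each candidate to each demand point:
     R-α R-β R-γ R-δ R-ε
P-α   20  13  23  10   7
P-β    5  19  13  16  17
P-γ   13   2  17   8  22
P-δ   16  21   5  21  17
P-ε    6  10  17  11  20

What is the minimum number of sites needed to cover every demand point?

Coverage sets (demand points within 8 of each site):
  P-α: {R-ε}
  P-β: {R-α}
  P-γ: {R-β, R-δ}
  P-δ: {R-γ}
  P-ε: {R-α}
No 3 sites suffice: every size-3 union leaves at least one demand point uncovered.
But {P-α, P-β, P-γ, P-δ} covers everything, so the minimum is 4.

4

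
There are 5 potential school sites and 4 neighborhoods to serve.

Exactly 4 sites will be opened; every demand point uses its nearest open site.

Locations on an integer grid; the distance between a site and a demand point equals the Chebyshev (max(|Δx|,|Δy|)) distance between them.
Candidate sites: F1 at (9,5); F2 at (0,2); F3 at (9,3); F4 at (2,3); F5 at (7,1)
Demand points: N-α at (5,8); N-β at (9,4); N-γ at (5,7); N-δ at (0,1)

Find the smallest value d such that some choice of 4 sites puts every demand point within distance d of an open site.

4

Open {F1, F2, F3, F4}.
  Farthest demand point is N-α at distance 4 (to F1); all others are ≤ 4.
With {F1, F2, F3, F5} the worst case is 4.
With {F1, F2, F4, F5} the worst case is 4.
No size-4 selection achieves below 4.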